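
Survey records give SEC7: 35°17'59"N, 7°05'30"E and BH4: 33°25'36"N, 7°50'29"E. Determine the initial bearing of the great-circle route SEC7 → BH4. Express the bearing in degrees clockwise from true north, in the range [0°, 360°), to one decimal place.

SEC7: φ = +35.29972°, λ = +7.09167°
BH4: φ = +33.42667°, λ = +7.84139°
Δλ = 0.7497°
y = sin Δλ · cos φ₂ = 0.010920
x = cos φ₁ sin φ₂ − sin φ₁ cos φ₂ cos Δλ = -0.032644
θ = atan2(y, x) = 161.5033° → 161.5033° (mod 360°)

161.5°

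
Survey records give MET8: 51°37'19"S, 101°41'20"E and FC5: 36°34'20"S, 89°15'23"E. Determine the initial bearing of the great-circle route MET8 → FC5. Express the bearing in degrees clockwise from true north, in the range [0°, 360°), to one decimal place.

MET8: φ = -51.62194°, λ = +101.68889°
FC5: φ = -36.57222°, λ = +89.25639°
Δλ = -12.4325°
y = sin Δλ · cos φ₂ = -0.172900
x = cos φ₁ sin φ₂ − sin φ₁ cos φ₂ cos Δλ = 0.244894
θ = atan2(y, x) = -35.2229° → 324.7771° (mod 360°)

324.8°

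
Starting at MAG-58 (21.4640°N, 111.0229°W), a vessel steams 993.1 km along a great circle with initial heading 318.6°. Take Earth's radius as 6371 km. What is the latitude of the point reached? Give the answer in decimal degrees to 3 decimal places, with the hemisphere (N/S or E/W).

28.025°N

δ = d/R = 993.1/6371 = 0.155878 rad
φ₂ = arcsin(sin φ₁ cos δ + cos φ₁ sin δ cos θ)
   = arcsin(0.36592·0.98788 + 0.93065·0.15525·0.75011) = 28.02500°
λ₂ = λ₁ + atan2(sin θ sin δ cos φ₁, cos δ − sin φ₁ sin φ₂) = -117.70179°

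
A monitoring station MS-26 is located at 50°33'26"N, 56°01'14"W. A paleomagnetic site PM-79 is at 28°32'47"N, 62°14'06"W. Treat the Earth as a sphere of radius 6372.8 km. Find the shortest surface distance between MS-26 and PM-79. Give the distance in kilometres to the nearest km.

2503 km

MS-26: φ = +50.55722°, λ = -56.02056°
PM-79: φ = +28.54639°, λ = -62.23500°
Δφ = -22.0108°,  Δλ = -6.2144°
a = sin²(Δφ/2) + cos φ₁ cos φ₂ sin²(Δλ/2) = 0.038083
c = 2·arcsin(√a) = 0.392819 rad = 22.5069°
d = R·c = 6372.8 × 0.392819 = 2503.4 km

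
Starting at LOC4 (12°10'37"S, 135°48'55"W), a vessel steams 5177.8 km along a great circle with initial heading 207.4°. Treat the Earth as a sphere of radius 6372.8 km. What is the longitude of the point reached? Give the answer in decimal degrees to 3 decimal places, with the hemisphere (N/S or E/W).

167.739°W

LOC4: φ = -12.17694°, λ = -135.81528°
δ = d/R = 5177.8/6372.8 = 0.812484 rad
φ₂ = arcsin(sin φ₁ cos δ + cos φ₁ sin δ cos θ)
   = arcsin(-0.21093·0.68770 + 0.97750·0.72600·-0.88782) = -50.81475°
λ₂ = λ₁ + atan2(sin θ sin δ cos φ₁, cos δ − sin φ₁ sin φ₂) = -167.73888°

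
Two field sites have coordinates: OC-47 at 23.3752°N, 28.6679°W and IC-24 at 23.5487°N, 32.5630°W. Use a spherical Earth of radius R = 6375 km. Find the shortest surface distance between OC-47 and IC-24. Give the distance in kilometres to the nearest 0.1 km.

Δφ = 0.1735°,  Δλ = -3.8951°
a = sin²(Δφ/2) + cos φ₁ cos φ₂ sin²(Δλ/2) = 0.000974
c = 2·arcsin(√a) = 0.062433 rad = 3.5772°
d = R·c = 6375 × 0.062433 = 398.0 km

398.0 km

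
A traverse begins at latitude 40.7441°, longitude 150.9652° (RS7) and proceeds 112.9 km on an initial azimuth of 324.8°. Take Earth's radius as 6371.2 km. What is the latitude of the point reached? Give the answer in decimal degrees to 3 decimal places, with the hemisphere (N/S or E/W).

41.571°N

δ = d/R = 112.9/6371.2 = 0.017720 rad
φ₂ = arcsin(sin φ₁ cos δ + cos φ₁ sin δ cos θ)
   = arcsin(0.65268·0.99984 + 0.75763·0.01772·0.81714) = 41.57113°
λ₂ = λ₁ + atan2(sin θ sin δ cos φ₁, cos δ − sin φ₁ sin φ₂) = 150.18293°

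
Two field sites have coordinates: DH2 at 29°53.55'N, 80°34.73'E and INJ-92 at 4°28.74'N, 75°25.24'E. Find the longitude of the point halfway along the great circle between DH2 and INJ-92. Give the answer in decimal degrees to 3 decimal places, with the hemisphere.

77.820°E

DH2: φ = +29.89250°, λ = +80.57883°
INJ-92: φ = +4.47900°, λ = +75.42067°
Bx = cos φ₂ cos Δλ = 0.992909,  By = cos φ₂ sin Δλ = -0.089631
φₘ = atan2(sin φ₁ + sin φ₂, √((cos φ₁ + Bx)² + By²)) = 17.20207°
λₘ = λ₁ + atan2(By, cos φ₁ + Bx) = 77.81977°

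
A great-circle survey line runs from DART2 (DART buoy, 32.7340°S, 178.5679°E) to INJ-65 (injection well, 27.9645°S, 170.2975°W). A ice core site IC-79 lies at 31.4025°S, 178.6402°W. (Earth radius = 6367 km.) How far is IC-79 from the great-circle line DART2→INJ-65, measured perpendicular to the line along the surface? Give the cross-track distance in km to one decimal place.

δ₁₃ = central angle DART2→IC-79 = 0.047380 rad  (haversine)
θ₁₃ = bearing DART2→IC-79 = 61.376°,  θ₁₂ = bearing DART2→INJ-65 = 66.502°
dₓₜ = R·arcsin(sin δ₁₃ · sin(θ₁₃ − θ₁₂)) = 6367·arcsin(0.04736·sin(-5.126°)) = -26.941 km
|dₓₜ| = 26.941 km

26.9 km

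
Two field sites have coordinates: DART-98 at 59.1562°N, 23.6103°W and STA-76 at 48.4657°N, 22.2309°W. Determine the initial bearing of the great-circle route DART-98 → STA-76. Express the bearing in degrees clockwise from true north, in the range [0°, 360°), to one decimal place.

Δλ = 1.3794°
y = sin Δλ · cos φ₂ = 0.015962
x = cos φ₁ sin φ₂ − sin φ₁ cos φ₂ cos Δλ = -0.185339
θ = atan2(y, x) = 175.0777° → 175.0777° (mod 360°)

175.1°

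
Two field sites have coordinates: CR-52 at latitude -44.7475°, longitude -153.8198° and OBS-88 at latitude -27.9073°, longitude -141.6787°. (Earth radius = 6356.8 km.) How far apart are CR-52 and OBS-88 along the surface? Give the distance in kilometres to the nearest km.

2155 km

Δφ = 16.8402°,  Δλ = 12.1411°
a = sin²(Δφ/2) + cos φ₁ cos φ₂ sin²(Δλ/2) = 0.028461
c = 2·arcsin(√a) = 0.339028 rad = 19.4249°
d = R·c = 6356.8 × 0.339028 = 2155.1 km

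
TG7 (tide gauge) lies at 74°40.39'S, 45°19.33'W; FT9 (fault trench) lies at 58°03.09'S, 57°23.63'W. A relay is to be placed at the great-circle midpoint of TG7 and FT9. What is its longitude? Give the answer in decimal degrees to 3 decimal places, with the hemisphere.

53.379°W

TG7: φ = -74.67317°, λ = -45.32217°
FT9: φ = -58.05150°, λ = -57.39383°
Bx = cos φ₂ cos Δλ = 0.517455,  By = cos φ₂ sin Δλ = -0.110665
φₘ = atan2(sin φ₁ + sin φ₂, √((cos φ₁ + Bx)² + By²)) = -66.46606°
λₘ = λ₁ + atan2(By, cos φ₁ + Bx) = -53.37916°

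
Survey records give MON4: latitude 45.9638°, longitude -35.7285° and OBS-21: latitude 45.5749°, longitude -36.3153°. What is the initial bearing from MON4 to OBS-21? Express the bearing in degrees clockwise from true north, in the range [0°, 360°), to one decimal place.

226.7°

Δλ = -0.5868°
y = sin Δλ · cos φ₂ = -0.007169
x = cos φ₁ sin φ₂ − sin φ₁ cos φ₂ cos Δλ = -0.006761
θ = atan2(y, x) = -133.3239° → 226.6761° (mod 360°)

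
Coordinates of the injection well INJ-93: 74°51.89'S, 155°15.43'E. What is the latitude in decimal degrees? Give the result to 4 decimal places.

74.8648°S

74° + 51.89′/60 = 74 + 0.86483 = 74.8648°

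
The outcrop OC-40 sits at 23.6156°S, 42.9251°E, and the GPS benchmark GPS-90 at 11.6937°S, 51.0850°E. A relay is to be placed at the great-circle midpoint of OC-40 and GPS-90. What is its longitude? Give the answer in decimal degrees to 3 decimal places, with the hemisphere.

Bx = cos φ₂ cos Δλ = 0.969331,  By = cos φ₂ sin Δλ = 0.138990
φₘ = atan2(sin φ₁ + sin φ₂, √((cos φ₁ + Bx)² + By²)) = -17.69666°
λₘ = λ₁ + atan2(By, cos φ₁ + Bx) = 47.14086°

47.141°E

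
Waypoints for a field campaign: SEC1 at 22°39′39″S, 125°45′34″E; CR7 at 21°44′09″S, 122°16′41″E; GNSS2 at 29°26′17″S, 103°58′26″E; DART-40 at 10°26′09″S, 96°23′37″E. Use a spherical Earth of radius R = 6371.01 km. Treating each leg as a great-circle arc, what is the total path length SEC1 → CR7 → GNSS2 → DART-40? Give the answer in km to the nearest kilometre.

4650 km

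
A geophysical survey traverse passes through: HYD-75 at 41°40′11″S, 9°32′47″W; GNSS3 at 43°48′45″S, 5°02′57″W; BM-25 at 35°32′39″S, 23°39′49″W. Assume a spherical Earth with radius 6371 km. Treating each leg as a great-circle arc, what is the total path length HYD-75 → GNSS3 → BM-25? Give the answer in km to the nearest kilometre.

2271 km

HYD-75: φ = -41.66972°, λ = -9.54639°
GNSS3: φ = -43.81250°, λ = -5.04917°
BM-25: φ = -35.54417°, λ = -23.66361°
HYD-75→GNSS3: c = 0.068699 rad, d = 437.68 km
GNSS3→BM-25: c = 0.287730 rad, d = 1833.13 km
Total = 437.68 + 1833.13 = 2270.81 km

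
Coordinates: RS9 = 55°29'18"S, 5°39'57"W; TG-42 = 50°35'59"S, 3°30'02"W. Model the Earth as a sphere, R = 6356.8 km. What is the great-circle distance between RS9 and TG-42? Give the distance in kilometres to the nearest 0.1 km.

RS9: φ = -55.48833°, λ = -5.66583°
TG-42: φ = -50.59972°, λ = -3.50056°
Δφ = 4.8886°,  Δλ = 2.1653°
a = sin²(Δφ/2) + cos φ₁ cos φ₂ sin²(Δλ/2) = 0.001947
c = 2·arcsin(√a) = 0.088284 rad = 5.0583°
d = R·c = 6356.8 × 0.088284 = 561.2 km

561.2 km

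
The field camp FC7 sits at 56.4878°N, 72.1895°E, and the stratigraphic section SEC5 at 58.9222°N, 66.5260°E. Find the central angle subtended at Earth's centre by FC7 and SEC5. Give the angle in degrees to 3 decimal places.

3.881°

Δφ = 2.4344°,  Δλ = -5.6635°
a = sin²(Δφ/2) + cos φ₁ cos φ₂ sin²(Δλ/2) = 0.001147
c = 2·arcsin(√a) = 0.067743 rad = 3.8814°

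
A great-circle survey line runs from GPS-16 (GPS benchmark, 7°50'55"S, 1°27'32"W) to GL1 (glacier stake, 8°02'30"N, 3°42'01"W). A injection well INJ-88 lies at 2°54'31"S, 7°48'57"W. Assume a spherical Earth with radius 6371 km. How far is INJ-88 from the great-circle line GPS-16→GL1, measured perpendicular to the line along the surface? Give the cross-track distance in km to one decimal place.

GPS-16: φ = -7.84861°, λ = -1.45889°
GL1: φ = +8.04167°, λ = -3.70028°
INJ-88: φ = -2.90861°, λ = -7.81583°
δ₁₃ = central angle GPS-16→INJ-88 = 0.140098 rad  (haversine)
θ₁₃ = bearing GPS-16→INJ-88 = 307.638°,  θ₁₂ = bearing GPS-16→GL1 = 351.947°
dₓₜ = R·arcsin(sin δ₁₃ · sin(θ₁₃ − θ₁₂)) = 6371·arcsin(0.13964·sin(-44.309°)) = -622.433 km
|dₓₜ| = 622.433 km

622.4 km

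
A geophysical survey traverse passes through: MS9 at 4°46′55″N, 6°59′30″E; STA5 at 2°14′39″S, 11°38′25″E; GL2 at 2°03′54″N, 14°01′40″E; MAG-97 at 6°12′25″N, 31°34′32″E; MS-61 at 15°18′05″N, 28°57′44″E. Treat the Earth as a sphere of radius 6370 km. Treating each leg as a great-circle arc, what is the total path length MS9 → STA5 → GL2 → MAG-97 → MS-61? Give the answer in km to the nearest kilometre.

4534 km

MS9: φ = +4.78194°, λ = +6.99167°
STA5: φ = -2.24417°, λ = +11.64028°
GL2: φ = +2.06500°, λ = +14.02778°
MAG-97: φ = +6.20694°, λ = +31.57556°
MS-61: φ = +15.30139°, λ = +28.96222°
MS9→STA5: c = 0.147000 rad, d = 936.39 km
STA5→GL2: c = 0.085977 rad, d = 547.67 km
GL2→MAG-97: c = 0.313834 rad, d = 1999.12 km
MAG-97→MS-61: c = 0.164918 rad, d = 1050.53 km
Total = 936.39 + 547.67 + 1999.12 + 1050.53 = 4533.71 km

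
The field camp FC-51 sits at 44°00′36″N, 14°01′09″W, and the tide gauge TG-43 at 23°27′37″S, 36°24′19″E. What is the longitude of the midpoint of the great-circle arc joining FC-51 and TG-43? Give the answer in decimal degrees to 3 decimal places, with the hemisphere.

14.455°E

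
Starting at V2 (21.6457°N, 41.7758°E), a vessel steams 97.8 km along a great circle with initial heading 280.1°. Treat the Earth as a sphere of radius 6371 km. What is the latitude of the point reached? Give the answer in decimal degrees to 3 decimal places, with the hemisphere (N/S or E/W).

21.797°N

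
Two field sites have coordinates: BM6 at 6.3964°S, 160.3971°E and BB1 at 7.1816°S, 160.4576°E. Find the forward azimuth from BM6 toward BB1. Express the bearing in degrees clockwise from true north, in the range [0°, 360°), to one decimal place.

175.6°

Δλ = 0.0605°
y = sin Δλ · cos φ₂ = 0.001048
x = cos φ₁ sin φ₂ − sin φ₁ cos φ₂ cos Δλ = -0.013704
θ = atan2(y, x) = 175.6284° → 175.6284° (mod 360°)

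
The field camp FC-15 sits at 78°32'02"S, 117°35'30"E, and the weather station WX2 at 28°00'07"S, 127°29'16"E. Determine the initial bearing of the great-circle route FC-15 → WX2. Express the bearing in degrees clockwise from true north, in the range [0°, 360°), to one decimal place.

11.3°

FC-15: φ = -78.53389°, λ = +117.59167°
WX2: φ = -28.00194°, λ = +127.48778°
Δλ = 9.8961°
y = sin Δλ · cos φ₂ = 0.151743
x = cos φ₁ sin φ₂ − sin φ₁ cos φ₂ cos Δλ = 0.759104
θ = atan2(y, x) = 11.3043° → 11.3043° (mod 360°)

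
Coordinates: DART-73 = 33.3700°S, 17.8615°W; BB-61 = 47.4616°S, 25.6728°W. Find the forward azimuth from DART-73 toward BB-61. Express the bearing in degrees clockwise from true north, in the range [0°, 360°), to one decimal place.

200.4°

Δλ = -7.8113°
y = sin Δλ · cos φ₂ = -0.091887
x = cos φ₁ sin φ₂ − sin φ₁ cos φ₂ cos Δλ = -0.246923
θ = atan2(y, x) = -159.5883° → 200.4117° (mod 360°)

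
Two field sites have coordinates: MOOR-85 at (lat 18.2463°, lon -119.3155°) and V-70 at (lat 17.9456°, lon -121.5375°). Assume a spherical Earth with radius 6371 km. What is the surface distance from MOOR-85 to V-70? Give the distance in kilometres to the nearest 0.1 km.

Δφ = -0.3007°,  Δλ = -2.2220°
a = sin²(Δφ/2) + cos φ₁ cos φ₂ sin²(Δλ/2) = 0.000347
c = 2·arcsin(√a) = 0.037234 rad = 2.1334°
d = R·c = 6371 × 0.037234 = 237.2 km

237.2 km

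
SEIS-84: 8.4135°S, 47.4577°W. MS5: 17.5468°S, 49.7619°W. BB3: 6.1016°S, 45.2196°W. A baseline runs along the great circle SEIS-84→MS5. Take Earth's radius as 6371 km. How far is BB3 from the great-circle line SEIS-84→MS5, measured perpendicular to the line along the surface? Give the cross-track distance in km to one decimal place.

δ₁₃ = central angle SEIS-84→BB3 = 0.055941 rad  (haversine)
θ₁₃ = bearing SEIS-84→BB3 = 43.987°,  θ₁₂ = bearing SEIS-84→MS5 = 193.568°
dₓₜ = R·arcsin(sin δ₁₃ · sin(θ₁₃ − θ₁₂)) = 6371·arcsin(0.05591·sin(-149.580°)) = -180.387 km
|dₓₜ| = 180.387 km

180.4 km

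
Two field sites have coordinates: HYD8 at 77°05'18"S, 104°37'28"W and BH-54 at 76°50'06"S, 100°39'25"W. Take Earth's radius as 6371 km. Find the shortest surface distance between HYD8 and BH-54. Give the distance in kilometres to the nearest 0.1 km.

103.4 km

HYD8: φ = -77.08833°, λ = -104.62444°
BH-54: φ = -76.83500°, λ = -100.65694°
Δφ = 0.2533°,  Δλ = 3.9675°
a = sin²(Δφ/2) + cos φ₁ cos φ₂ sin²(Δλ/2) = 0.000066
c = 2·arcsin(√a) = 0.016232 rad = 0.9300°
d = R·c = 6371 × 0.016232 = 103.4 km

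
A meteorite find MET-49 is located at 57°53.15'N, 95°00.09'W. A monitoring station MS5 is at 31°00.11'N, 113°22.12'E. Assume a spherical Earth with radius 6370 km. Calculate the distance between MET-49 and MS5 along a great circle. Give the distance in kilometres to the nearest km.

MET-49: φ = +57.88583°, λ = -95.00150°
MS5: φ = +31.00183°, λ = +113.36867°
Δφ = -26.8840°,  Δλ = -151.6298°
a = sin²(Δφ/2) + cos φ₁ cos φ₂ sin²(Δλ/2) = 0.482343
c = 2·arcsin(√a) = 1.535474 rad = 87.9762°
d = R·c = 6370 × 1.535474 = 9781.0 km

9781 km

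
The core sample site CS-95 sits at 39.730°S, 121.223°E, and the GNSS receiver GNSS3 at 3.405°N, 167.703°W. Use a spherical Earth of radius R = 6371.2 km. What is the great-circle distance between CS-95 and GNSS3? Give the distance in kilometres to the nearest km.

8653 km

Δφ = 43.1350°,  Δλ = 71.0740°
a = sin²(Δφ/2) + cos φ₁ cos φ₂ sin²(Δλ/2) = 0.394480
c = 2·arcsin(√a) = 1.358157 rad = 77.8166°
d = R·c = 6371.2 × 1.358157 = 8653.1 km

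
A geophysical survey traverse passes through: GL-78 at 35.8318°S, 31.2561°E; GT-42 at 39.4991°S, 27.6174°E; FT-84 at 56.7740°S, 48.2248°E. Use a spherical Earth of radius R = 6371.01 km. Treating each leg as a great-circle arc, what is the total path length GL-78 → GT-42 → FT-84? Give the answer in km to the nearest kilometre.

GL-78→GT-42: c = 0.081372 rad, d = 518.42 km
GT-42→FT-84: c = 0.382225 rad, d = 2435.16 km
Total = 518.42 + 2435.16 = 2953.58 km

2954 km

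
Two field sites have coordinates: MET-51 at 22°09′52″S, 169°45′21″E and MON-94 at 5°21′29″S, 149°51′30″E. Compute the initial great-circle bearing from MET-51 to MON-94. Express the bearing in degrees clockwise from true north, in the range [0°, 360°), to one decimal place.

308.2°

MET-51: φ = -22.16444°, λ = +169.75583°
MON-94: φ = -5.35806°, λ = +149.85833°
Δλ = -19.8975°
y = sin Δλ · cos φ₂ = -0.338851
x = cos φ₁ sin φ₂ − sin φ₁ cos φ₂ cos Δλ = 0.266715
θ = atan2(y, x) = -51.7932° → 308.2068° (mod 360°)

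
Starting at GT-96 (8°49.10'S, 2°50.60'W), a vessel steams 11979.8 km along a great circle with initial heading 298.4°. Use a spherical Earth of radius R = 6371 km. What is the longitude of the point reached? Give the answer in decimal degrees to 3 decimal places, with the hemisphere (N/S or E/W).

108.295°W

GT-96: φ = -8.81833°, λ = -2.84333°
δ = d/R = 11979.8/6371 = 1.880364 rad
φ₂ = arcsin(sin φ₁ cos δ + cos φ₁ sin δ cos θ)
   = arcsin(-0.15330·-0.30465 + 0.98818·0.95247·0.47562) = 29.62780°
λ₂ = λ₁ + atan2(sin θ sin δ cos φ₁, cos δ − sin φ₁ sin φ₂) = -108.29541°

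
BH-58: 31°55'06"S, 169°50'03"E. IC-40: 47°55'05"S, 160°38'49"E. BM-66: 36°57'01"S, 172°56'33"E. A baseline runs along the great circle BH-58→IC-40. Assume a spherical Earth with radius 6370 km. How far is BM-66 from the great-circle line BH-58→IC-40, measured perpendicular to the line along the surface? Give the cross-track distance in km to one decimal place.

459.0 km

BH-58: φ = -31.91833°, λ = +169.83417°
IC-40: φ = -47.91806°, λ = +160.64694°
BM-66: φ = -36.95028°, λ = +172.94250°
δ₁₃ = central angle BH-58→BM-66 = 0.098549 rad  (haversine)
θ₁₃ = bearing BH-58→BM-66 = 153.869°,  θ₁₂ = bearing BH-58→IC-40 = 200.903°
dₓₜ = R·arcsin(sin δ₁₃ · sin(θ₁₃ − θ₁₂)) = 6370·arcsin(0.09839·sin(-47.034°)) = -459.018 km
|dₓₜ| = 459.018 km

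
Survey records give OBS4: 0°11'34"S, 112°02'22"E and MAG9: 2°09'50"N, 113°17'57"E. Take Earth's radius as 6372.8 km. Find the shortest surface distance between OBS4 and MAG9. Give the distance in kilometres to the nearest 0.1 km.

OBS4: φ = -0.19278°, λ = +112.03944°
MAG9: φ = +2.16389°, λ = +113.29917°
Δφ = 2.3567°,  Δλ = 1.2597°
a = sin²(Δφ/2) + cos φ₁ cos φ₂ sin²(Δλ/2) = 0.000544
c = 2·arcsin(√a) = 0.046637 rad = 2.6721°
d = R·c = 6372.8 × 0.046637 = 297.2 km

297.2 km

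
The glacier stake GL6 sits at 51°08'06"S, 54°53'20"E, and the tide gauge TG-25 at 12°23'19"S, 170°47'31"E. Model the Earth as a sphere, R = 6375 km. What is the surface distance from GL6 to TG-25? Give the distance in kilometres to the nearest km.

GL6: φ = -51.13500°, λ = +54.88889°
TG-25: φ = -12.38861°, λ = +170.79194°
Δφ = 38.7464°,  Δλ = 115.9031°
a = sin²(Δφ/2) + cos φ₁ cos φ₂ sin²(Δλ/2) = 0.550344
c = 2·arcsin(√a) = 1.671655 rad = 95.7788°
d = R·c = 6375 × 1.671655 = 10656.8 km

10657 km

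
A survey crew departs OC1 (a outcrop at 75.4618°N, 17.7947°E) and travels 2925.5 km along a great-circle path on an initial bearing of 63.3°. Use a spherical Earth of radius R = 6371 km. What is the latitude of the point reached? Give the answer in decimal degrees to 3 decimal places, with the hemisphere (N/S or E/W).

66.592°N

δ = d/R = 2925.5/6371 = 0.459190 rad
φ₂ = arcsin(sin φ₁ cos δ + cos φ₁ sin δ cos θ)
   = arcsin(0.96798·0.89641 + 0.25103·0.44322·0.44932) = 66.59217°
λ₂ = λ₁ + atan2(sin θ sin δ cos φ₁, cos δ − sin φ₁ sin φ₂) = 103.13831°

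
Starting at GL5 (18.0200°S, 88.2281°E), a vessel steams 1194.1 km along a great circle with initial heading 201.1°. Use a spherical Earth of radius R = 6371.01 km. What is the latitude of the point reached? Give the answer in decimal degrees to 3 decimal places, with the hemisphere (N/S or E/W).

δ = d/R = 1194.1/6371.01 = 0.187427 rad
φ₂ = arcsin(sin φ₁ cos δ + cos φ₁ sin δ cos θ)
   = arcsin(-0.30935·0.98249 + 0.95095·0.18633·-0.93295) = -27.98517°
λ₂ = λ₁ + atan2(sin θ sin δ cos φ₁, cos δ − sin φ₁ sin φ₂) = 83.87166°

27.985°S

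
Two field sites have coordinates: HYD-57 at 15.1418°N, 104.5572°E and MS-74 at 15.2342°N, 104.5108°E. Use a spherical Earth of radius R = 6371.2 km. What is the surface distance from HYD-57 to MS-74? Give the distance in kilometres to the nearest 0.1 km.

11.4 km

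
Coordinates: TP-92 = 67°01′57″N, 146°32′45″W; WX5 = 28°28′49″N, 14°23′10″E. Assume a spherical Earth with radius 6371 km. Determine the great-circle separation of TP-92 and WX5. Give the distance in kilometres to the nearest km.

9274 km

TP-92: φ = +67.03250°, λ = -146.54583°
WX5: φ = +28.48028°, λ = +14.38611°
Δφ = -38.5522°,  Δλ = 160.9319°
a = sin²(Δφ/2) + cos φ₁ cos φ₂ sin²(Δλ/2) = 0.442557
c = 2·arcsin(√a) = 1.455655 rad = 83.4029°
d = R·c = 6371 × 1.455655 = 9274.0 km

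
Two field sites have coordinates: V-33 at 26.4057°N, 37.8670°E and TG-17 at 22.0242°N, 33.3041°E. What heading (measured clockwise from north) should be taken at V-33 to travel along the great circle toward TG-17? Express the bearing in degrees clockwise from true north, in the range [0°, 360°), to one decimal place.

224.5°

Δλ = -4.5629°
y = sin Δλ · cos φ₂ = -0.073748
x = cos φ₁ sin φ₂ − sin φ₁ cos φ₂ cos Δλ = -0.075090
θ = atan2(y, x) = -135.5167° → 224.4833° (mod 360°)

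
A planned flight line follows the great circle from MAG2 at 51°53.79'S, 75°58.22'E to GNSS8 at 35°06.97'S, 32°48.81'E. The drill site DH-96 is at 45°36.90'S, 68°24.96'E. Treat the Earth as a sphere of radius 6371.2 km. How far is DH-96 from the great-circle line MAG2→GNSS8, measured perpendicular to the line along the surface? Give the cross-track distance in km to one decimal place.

536.2 km

MAG2: φ = -51.89650°, λ = +75.97033°
GNSS8: φ = -35.11617°, λ = +32.81350°
DH-96: φ = -45.61500°, λ = +68.41600°
δ₁₃ = central angle MAG2→DH-96 = 0.139756 rad  (haversine)
θ₁₃ = bearing MAG2→DH-96 = 318.690°,  θ₁₂ = bearing MAG2→GNSS8 = 281.574°
dₓₜ = R·arcsin(sin δ₁₃ · sin(θ₁₃ − θ₁₂)) = 6371.2·arcsin(0.13930·sin(37.116°)) = 536.194 km
|dₓₜ| = 536.194 km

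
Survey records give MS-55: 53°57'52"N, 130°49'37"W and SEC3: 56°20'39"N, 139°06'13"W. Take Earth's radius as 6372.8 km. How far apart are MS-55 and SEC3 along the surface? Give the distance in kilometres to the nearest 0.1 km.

MS-55: φ = +53.96444°, λ = -130.82694°
SEC3: φ = +56.34417°, λ = -139.10361°
Δφ = 2.3797°,  Δλ = -8.2767°
a = sin²(Δφ/2) + cos φ₁ cos φ₂ sin²(Δλ/2) = 0.002129
c = 2·arcsin(√a) = 0.092317 rad = 5.2894°
d = R·c = 6372.8 × 0.092317 = 588.3 km

588.3 km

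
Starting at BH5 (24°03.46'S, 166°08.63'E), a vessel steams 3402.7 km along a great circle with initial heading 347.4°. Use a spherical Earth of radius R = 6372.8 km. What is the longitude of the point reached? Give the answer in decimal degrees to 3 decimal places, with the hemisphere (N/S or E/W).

BH5: φ = -24.05767°, λ = +166.14383°
δ = d/R = 3402.7/6372.8 = 0.533941 rad
φ₂ = arcsin(sin φ₁ cos δ + cos φ₁ sin δ cos θ)
   = arcsin(-0.40766·0.86081 + 0.91314·0.50893·0.97592) = 5.88986°
λ₂ = λ₁ + atan2(sin θ sin δ cos φ₁, cos δ − sin φ₁ sin φ₂) = 159.73577°

159.736°E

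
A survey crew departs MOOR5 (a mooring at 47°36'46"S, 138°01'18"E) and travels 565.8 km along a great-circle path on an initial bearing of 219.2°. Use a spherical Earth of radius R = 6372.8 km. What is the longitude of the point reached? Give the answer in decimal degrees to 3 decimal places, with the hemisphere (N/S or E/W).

132.863°E

MOOR5: φ = -47.61278°, λ = +138.02167°
δ = d/R = 565.8/6372.8 = 0.088784 rad
φ₂ = arcsin(sin φ₁ cos δ + cos φ₁ sin δ cos θ)
   = arcsin(-0.73861·0.99606 + 0.67414·0.08867·-0.77494) = -51.44571°
λ₂ = λ₁ + atan2(sin θ sin δ cos φ₁, cos δ − sin φ₁ sin φ₂) = 132.86294°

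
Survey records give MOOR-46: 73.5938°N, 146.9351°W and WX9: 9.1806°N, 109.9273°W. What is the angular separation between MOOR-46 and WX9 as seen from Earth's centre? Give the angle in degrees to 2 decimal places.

Δφ = -64.4132°,  Δλ = 37.0078°
a = sin²(Δφ/2) + cos φ₁ cos φ₂ sin²(Δλ/2) = 0.312145
c = 2·arcsin(√a) = 1.185634 rad = 67.9318°

67.93°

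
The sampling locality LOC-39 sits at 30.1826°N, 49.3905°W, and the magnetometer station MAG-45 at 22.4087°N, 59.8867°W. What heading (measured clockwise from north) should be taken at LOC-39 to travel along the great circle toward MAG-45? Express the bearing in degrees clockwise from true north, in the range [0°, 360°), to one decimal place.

Δλ = -10.4962°
y = sin Δλ · cos φ₂ = -0.168414
x = cos φ₁ sin φ₂ − sin φ₁ cos φ₂ cos Δλ = -0.127487
θ = atan2(y, x) = -127.1251° → 232.8749° (mod 360°)

232.9°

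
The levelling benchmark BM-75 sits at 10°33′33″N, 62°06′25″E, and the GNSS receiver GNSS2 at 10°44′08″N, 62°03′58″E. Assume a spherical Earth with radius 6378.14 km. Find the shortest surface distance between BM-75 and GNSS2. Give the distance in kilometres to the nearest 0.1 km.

BM-75: φ = +10.55917°, λ = +62.10694°
GNSS2: φ = +10.73556°, λ = +62.06611°
Δφ = 0.1764°,  Δλ = -0.0408°
a = sin²(Δφ/2) + cos φ₁ cos φ₂ sin²(Δλ/2) = 0.000002
c = 2·arcsin(√a) = 0.003157 rad = 0.1809°
d = R·c = 6378.14 × 0.003157 = 20.1 km

20.1 km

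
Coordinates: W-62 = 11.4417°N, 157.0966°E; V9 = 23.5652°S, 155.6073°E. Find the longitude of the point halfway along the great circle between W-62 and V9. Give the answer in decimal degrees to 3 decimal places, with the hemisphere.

156.377°E

Bx = cos φ₂ cos Δλ = 0.916296,  By = cos φ₂ sin Δλ = -0.023823
φₘ = atan2(sin φ₁ + sin φ₂, √((cos φ₁ + Bx)² + By²)) = -6.06226°
λₘ = λ₁ + atan2(By, cos φ₁ + Bx) = 156.37689°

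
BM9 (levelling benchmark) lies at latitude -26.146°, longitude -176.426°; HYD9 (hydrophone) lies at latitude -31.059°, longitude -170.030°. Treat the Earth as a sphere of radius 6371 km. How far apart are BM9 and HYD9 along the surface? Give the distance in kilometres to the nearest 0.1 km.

Δφ = -4.9130°,  Δλ = 6.3960°
a = sin²(Δφ/2) + cos φ₁ cos φ₂ sin²(Δλ/2) = 0.004230
c = 2·arcsin(√a) = 0.130172 rad = 7.4583°
d = R·c = 6371 × 0.130172 = 829.3 km

829.3 km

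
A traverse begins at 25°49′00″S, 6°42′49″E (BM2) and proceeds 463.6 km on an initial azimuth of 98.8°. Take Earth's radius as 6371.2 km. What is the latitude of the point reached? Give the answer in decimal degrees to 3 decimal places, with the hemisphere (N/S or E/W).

26.382°S

BM2: φ = -25.81667°, λ = +6.71361°
δ = d/R = 463.6/6371.2 = 0.072765 rad
φ₂ = arcsin(sin φ₁ cos δ + cos φ₁ sin δ cos θ)
   = arcsin(-0.43549·0.99735 + 0.90019·0.07270·-0.15299) = -26.38193°
λ₂ = λ₁ + atan2(sin θ sin δ cos φ₁, cos δ − sin φ₁ sin φ₂) = 11.31352°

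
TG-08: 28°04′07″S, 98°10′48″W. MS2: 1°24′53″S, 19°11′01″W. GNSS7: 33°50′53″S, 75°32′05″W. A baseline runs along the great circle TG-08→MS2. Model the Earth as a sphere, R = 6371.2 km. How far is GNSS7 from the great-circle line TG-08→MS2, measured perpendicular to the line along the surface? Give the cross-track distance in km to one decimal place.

TG-08: φ = -28.06861°, λ = -98.18000°
MS2: φ = -1.41472°, λ = -19.18361°
GNSS7: φ = -33.84806°, λ = -75.53472°
δ₁₃ = central angle TG-08→GNSS7 = 0.352768 rad  (haversine)
θ₁₃ = bearing TG-08→GNSS7 = 112.251°,  θ₁₂ = bearing TG-08→MS2 = 86.036°
dₓₜ = R·arcsin(sin δ₁₃ · sin(θ₁₃ − θ₁₂)) = 6371.2·arcsin(0.34550·sin(26.215°)) = 976.174 km
|dₓₜ| = 976.174 km

976.2 km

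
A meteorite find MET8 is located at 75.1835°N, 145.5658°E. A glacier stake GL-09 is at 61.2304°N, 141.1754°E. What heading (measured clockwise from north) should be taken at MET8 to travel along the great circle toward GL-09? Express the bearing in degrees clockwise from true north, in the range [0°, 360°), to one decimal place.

Δλ = -4.3904°
y = sin Δλ · cos φ₂ = -0.036844
x = cos φ₁ sin φ₂ − sin φ₁ cos φ₂ cos Δλ = -0.239762
θ = atan2(y, x) = -171.2639° → 188.7361° (mod 360°)

188.7°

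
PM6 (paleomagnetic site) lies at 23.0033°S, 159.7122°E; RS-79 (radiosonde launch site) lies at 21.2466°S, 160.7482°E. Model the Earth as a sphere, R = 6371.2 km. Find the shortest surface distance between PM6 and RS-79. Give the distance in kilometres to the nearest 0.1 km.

222.6 km

Δφ = 1.7567°,  Δλ = 1.0360°
a = sin²(Δφ/2) + cos φ₁ cos φ₂ sin²(Δλ/2) = 0.000305
c = 2·arcsin(√a) = 0.034937 rad = 2.0017°
d = R·c = 6371.2 × 0.034937 = 222.6 km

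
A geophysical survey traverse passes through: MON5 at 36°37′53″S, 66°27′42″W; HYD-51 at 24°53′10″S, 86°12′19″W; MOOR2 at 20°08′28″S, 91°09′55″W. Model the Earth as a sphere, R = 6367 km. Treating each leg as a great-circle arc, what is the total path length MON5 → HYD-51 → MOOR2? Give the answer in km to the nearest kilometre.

3018 km

MON5: φ = -36.63139°, λ = -66.46167°
HYD-51: φ = -24.88611°, λ = -86.20528°
MOOR2: φ = -20.14111°, λ = -91.16528°
MON5→HYD-51: c = 0.358947 rad, d = 2285.42 km
HYD-51→MOOR2: c = 0.115099 rad, d = 732.83 km
Total = 2285.42 + 732.83 = 3018.25 km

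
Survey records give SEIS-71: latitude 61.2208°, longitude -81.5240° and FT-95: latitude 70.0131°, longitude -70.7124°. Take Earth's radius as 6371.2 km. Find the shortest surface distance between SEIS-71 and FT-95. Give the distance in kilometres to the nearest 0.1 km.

Δφ = 8.7923°,  Δλ = 10.8116°
a = sin²(Δφ/2) + cos φ₁ cos φ₂ sin²(Δλ/2) = 0.007336
c = 2·arcsin(√a) = 0.171511 rad = 9.8269°
d = R·c = 6371.2 × 0.171511 = 1092.7 km

1092.7 km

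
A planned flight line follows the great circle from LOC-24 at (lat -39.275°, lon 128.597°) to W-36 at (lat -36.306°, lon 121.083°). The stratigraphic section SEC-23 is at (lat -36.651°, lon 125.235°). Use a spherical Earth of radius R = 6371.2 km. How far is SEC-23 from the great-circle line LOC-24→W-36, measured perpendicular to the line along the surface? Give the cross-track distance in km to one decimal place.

137.9 km

δ₁₃ = central angle LOC-24→SEC-23 = 0.065087 rad  (haversine)
θ₁₃ = bearing LOC-24→SEC-23 = 313.666°,  θ₁₂ = bearing LOC-24→W-36 = 294.225°
dₓₜ = R·arcsin(sin δ₁₃ · sin(θ₁₃ − θ₁₂)) = 6371.2·arcsin(0.06504·sin(19.441°)) = 137.933 km
|dₓₜ| = 137.933 km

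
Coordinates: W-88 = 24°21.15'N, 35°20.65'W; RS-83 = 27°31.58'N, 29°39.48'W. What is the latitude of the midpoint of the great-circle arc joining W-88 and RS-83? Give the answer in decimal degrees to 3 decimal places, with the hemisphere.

W-88: φ = +24.35250°, λ = -35.34417°
RS-83: φ = +27.52633°, λ = -29.65800°
Bx = cos φ₂ cos Δλ = 0.882435,  By = cos φ₂ sin Δλ = 0.087864
φₘ = atan2(sin φ₁ + sin φ₂, √((cos φ₁ + Bx)² + By²)) = 25.96718°
λₘ = λ₁ + atan2(By, cos φ₁ + Bx) = -32.53943°

25.967°N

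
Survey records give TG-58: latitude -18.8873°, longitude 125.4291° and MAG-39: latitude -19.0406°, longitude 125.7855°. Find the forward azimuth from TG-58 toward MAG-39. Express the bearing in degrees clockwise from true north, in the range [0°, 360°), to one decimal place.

114.5°

Δλ = 0.3564°
y = sin Δλ · cos φ₂ = 0.005880
x = cos φ₁ sin φ₂ − sin φ₁ cos φ₂ cos Δλ = -0.002682
θ = atan2(y, x) = 114.5149° → 114.5149° (mod 360°)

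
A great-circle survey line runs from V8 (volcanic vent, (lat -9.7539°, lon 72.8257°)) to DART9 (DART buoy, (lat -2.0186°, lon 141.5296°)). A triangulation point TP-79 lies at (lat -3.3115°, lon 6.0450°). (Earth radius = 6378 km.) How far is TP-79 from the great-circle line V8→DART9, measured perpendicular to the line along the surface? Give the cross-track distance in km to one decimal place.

δ₁₃ = central angle V8→TP-79 = 1.161799 rad  (haversine)
θ₁₃ = bearing V8→TP-79 = 270.609°,  θ₁₂ = bearing V8→DART9 = 88.353°
dₓₜ = R·arcsin(sin δ₁₃ · sin(θ₁₃ − θ₁₂)) = 6378·arcsin(0.91752·sin(182.256°)) = -230.429 km
|dₓₜ| = 230.429 km

230.4 km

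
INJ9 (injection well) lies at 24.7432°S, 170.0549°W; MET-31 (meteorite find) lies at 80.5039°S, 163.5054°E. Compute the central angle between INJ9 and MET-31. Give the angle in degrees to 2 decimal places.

Δφ = -55.7607°,  Δλ = -26.4397°
a = sin²(Δφ/2) + cos φ₁ cos φ₂ sin²(Δλ/2) = 0.226511
c = 2·arcsin(√a) = 0.992046 rad = 56.8400°

56.84°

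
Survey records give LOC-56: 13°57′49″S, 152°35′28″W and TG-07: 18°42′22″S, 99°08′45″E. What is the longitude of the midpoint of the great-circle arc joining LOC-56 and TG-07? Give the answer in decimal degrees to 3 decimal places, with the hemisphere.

154.239°E

LOC-56: φ = -13.96361°, λ = -152.59111°
TG-07: φ = -18.70611°, λ = +99.14583°
Bx = cos φ₂ cos Δλ = -0.296826,  By = cos φ₂ sin Δλ = -0.899465
φₘ = atan2(sin φ₁ + sin φ₂, √((cos φ₁ + Bx)² + By²)) = -26.57104°
λₘ = λ₁ + atan2(By, cos φ₁ + Bx) = 154.23899°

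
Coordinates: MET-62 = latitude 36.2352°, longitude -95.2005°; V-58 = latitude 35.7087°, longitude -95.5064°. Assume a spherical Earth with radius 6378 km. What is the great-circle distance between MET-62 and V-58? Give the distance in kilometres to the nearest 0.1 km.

64.8 km

Δφ = -0.5265°,  Δλ = -0.3059°
a = sin²(Δφ/2) + cos φ₁ cos φ₂ sin²(Δλ/2) = 0.000026
c = 2·arcsin(√a) = 0.010154 rad = 0.5818°
d = R·c = 6378 × 0.010154 = 64.8 km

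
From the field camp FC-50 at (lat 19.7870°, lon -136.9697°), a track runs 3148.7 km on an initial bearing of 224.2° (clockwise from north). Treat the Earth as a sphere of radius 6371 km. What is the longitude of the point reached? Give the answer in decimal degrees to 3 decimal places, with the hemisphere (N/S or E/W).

156.286°W

δ = d/R = 3148.7/6371 = 0.494224 rad
φ₂ = arcsin(sin φ₁ cos δ + cos φ₁ sin δ cos θ)
   = arcsin(0.33852·0.88034 + 0.94096·0.47435·-0.71691) = -1.25898°
λ₂ = λ₁ + atan2(sin θ sin δ cos φ₁, cos δ − sin φ₁ sin φ₂) = -156.28577°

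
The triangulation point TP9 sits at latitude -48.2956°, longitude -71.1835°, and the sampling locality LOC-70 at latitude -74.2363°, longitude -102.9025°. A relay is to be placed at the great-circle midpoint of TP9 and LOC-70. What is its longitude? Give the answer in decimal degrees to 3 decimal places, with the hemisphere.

80.237°W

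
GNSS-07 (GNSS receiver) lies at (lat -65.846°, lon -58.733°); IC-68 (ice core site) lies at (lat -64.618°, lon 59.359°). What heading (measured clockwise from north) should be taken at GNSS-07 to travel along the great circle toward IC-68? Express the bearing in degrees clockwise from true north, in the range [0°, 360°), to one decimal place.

145.7°

Δλ = 118.0920°
y = sin Δλ · cos φ₂ = 0.378153
x = cos φ₁ sin φ₂ − sin φ₁ cos φ₂ cos Δλ = -0.553867
θ = atan2(y, x) = 145.6766° → 145.6766° (mod 360°)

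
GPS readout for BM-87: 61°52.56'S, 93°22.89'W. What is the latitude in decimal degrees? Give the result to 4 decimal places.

61° + 52.56′/60 = 61 + 0.87600 = 61.8760°

61.8760°S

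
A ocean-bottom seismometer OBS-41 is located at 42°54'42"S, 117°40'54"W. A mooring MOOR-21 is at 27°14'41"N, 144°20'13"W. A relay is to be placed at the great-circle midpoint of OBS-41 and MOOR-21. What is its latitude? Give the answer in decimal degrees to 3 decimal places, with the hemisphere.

8.045°S

OBS-41: φ = -42.91167°, λ = -117.68167°
MOOR-21: φ = +27.24472°, λ = -144.33694°
Bx = cos φ₂ cos Δλ = 0.794572,  By = cos φ₂ sin Δλ = -0.398851
φₘ = atan2(sin φ₁ + sin φ₂, √((cos φ₁ + Bx)² + By²)) = -8.04540°
λₘ = λ₁ + atan2(By, cos φ₁ + Bx) = -132.32044°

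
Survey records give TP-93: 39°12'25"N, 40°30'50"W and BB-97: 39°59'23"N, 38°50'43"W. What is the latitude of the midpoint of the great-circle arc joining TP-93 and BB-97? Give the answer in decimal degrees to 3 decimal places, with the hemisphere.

TP-93: φ = +39.20694°, λ = -40.51389°
BB-97: φ = +39.98972°, λ = -38.84528°
Bx = cos φ₂ cos Δλ = 0.765835,  By = cos φ₂ sin Δλ = 0.022310
φₘ = atan2(sin φ₁ + sin φ₂, √((cos φ₁ + Bx)² + By²)) = 39.60132°
λₘ = λ₁ + atan2(By, cos φ₁ + Bx) = -39.68430°

39.601°N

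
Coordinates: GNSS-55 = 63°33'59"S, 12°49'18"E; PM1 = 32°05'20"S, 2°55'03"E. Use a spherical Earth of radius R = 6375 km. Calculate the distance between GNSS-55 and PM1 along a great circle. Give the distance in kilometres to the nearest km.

3570 km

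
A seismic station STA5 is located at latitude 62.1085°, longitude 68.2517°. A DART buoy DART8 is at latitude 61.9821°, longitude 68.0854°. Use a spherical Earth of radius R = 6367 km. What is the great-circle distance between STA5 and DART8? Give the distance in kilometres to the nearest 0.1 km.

Δφ = -0.1264°,  Δλ = -0.1663°
a = sin²(Δφ/2) + cos φ₁ cos φ₂ sin²(Δλ/2) = 0.000002
c = 2·arcsin(√a) = 0.002592 rad = 0.1485°
d = R·c = 6367 × 0.002592 = 16.5 km

16.5 km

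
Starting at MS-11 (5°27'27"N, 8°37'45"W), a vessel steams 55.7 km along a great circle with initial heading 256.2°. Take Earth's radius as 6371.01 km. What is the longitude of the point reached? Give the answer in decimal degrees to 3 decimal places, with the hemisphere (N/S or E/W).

9.118°W

MS-11: φ = +5.45750°, λ = -8.62917°
δ = d/R = 55.7/6371.01 = 0.008743 rad
φ₂ = arcsin(sin φ₁ cos δ + cos φ₁ sin δ cos θ)
   = arcsin(0.09511·0.99996 + 0.99547·0.00874·-0.23853) = 5.33782°
λ₂ = λ₁ + atan2(sin θ sin δ cos φ₁, cos δ − sin φ₁ sin φ₂) = -9.11775°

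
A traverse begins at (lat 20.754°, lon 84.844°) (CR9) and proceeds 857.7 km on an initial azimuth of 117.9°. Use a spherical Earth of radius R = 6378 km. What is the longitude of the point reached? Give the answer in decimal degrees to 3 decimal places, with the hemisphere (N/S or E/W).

δ = d/R = 857.7/6378 = 0.134478 rad
φ₂ = arcsin(sin φ₁ cos δ + cos φ₁ sin δ cos θ)
   = arcsin(0.35436·0.99097 + 0.93511·0.13407·-0.46793) = 17.00716°
λ₂ = λ₁ + atan2(sin θ sin δ cos φ₁, cos δ − sin φ₁ sin φ₂) = 91.96168°

91.962°E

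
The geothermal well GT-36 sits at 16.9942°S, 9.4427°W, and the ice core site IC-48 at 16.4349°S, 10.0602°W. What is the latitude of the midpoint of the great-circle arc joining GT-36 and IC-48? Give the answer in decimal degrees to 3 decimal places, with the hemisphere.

Bx = cos φ₂ cos Δλ = 0.959086,  By = cos φ₂ sin Δλ = -0.010337
φₘ = atan2(sin φ₁ + sin φ₂, √((cos φ₁ + Bx)² + By²)) = -16.71478°
λₘ = λ₁ + atan2(By, cos φ₁ + Bx) = -9.75190°

16.715°S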